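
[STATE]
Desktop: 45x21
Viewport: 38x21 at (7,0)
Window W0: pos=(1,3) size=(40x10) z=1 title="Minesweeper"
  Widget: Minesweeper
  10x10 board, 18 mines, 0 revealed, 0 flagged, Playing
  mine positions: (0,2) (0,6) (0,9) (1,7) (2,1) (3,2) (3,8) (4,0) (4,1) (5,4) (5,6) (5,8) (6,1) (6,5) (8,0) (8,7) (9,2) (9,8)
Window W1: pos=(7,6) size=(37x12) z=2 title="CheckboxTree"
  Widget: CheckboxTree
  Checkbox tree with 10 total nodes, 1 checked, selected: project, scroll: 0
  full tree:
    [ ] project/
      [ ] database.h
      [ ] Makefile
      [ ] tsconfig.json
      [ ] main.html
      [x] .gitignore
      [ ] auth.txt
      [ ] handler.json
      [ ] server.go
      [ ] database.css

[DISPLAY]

                                      
                                      
                                      
━━━━━━━━━━━━━━━━━━━━━━━━━━━━━━━━━┓    
sweeper                          ┃    
─────────────────────────────────┨    
┏━━━━━━━━━━━━━━━━━━━━━━━━━━━━━━━━━━━┓ 
┃ CheckboxTree                      ┃ 
┠───────────────────────────────────┨ 
┃>[-] project/                      ┃ 
┃   [ ] database.h                  ┃ 
┃   [ ] Makefile                    ┃ 
┃   [ ] tsconfig.json               ┃ 
┃   [ ] main.html                   ┃ 
┃   [x] .gitignore                  ┃ 
┃   [ ] auth.txt                    ┃ 
┃   [ ] handler.json                ┃ 
┗━━━━━━━━━━━━━━━━━━━━━━━━━━━━━━━━━━━┛ 
                                      
                                      
                                      


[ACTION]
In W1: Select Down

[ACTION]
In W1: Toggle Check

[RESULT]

                                      
                                      
                                      
━━━━━━━━━━━━━━━━━━━━━━━━━━━━━━━━━┓    
sweeper                          ┃    
─────────────────────────────────┨    
┏━━━━━━━━━━━━━━━━━━━━━━━━━━━━━━━━━━━┓ 
┃ CheckboxTree                      ┃ 
┠───────────────────────────────────┨ 
┃ [-] project/                      ┃ 
┃>  [x] database.h                  ┃ 
┃   [ ] Makefile                    ┃ 
┃   [ ] tsconfig.json               ┃ 
┃   [ ] main.html                   ┃ 
┃   [x] .gitignore                  ┃ 
┃   [ ] auth.txt                    ┃ 
┃   [ ] handler.json                ┃ 
┗━━━━━━━━━━━━━━━━━━━━━━━━━━━━━━━━━━━┛ 
                                      
                                      
                                      


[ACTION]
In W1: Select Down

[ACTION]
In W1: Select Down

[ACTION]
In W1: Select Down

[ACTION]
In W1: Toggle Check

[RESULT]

                                      
                                      
                                      
━━━━━━━━━━━━━━━━━━━━━━━━━━━━━━━━━┓    
sweeper                          ┃    
─────────────────────────────────┨    
┏━━━━━━━━━━━━━━━━━━━━━━━━━━━━━━━━━━━┓ 
┃ CheckboxTree                      ┃ 
┠───────────────────────────────────┨ 
┃ [-] project/                      ┃ 
┃   [x] database.h                  ┃ 
┃   [ ] Makefile                    ┃ 
┃   [ ] tsconfig.json               ┃ 
┃>  [x] main.html                   ┃ 
┃   [x] .gitignore                  ┃ 
┃   [ ] auth.txt                    ┃ 
┃   [ ] handler.json                ┃ 
┗━━━━━━━━━━━━━━━━━━━━━━━━━━━━━━━━━━━┛ 
                                      
                                      
                                      


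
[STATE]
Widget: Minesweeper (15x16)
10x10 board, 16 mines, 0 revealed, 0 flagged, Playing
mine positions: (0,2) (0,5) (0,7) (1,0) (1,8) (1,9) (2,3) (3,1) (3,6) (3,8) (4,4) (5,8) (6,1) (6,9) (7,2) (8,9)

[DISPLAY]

■■■■■■■■■■     
■■■■■■■■■■     
■■■■■■■■■■     
■■■■■■■■■■     
■■■■■■■■■■     
■■■■■■■■■■     
■■■■■■■■■■     
■■■■■■■■■■     
■■■■■■■■■■     
■■■■■■■■■■     
               
               
               
               
               
               


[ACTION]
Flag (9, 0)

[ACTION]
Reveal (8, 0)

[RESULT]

■■■■■■■■■■     
■■■■■■■■■■     
■■■■■■■■■■     
■■■■■■■■■■     
■■■■■213■■     
■■■111 1■■     
■■■1   12■     
12■1    2■     
 111    1■     
        1■     
               
               
               
               
               
               


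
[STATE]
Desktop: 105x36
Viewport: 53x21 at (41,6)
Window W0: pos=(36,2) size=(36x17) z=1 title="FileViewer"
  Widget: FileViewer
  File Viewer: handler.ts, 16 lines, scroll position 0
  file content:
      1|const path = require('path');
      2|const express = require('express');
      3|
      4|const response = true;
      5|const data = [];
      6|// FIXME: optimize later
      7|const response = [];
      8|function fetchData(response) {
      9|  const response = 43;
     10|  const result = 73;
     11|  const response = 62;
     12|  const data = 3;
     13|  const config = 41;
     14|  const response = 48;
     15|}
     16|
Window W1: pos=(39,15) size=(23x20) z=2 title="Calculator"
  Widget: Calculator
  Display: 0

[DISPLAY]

t express = require('express'█┃                      
                             ░┃                      
t response = true;           ░┃                      
t data = [];                 ░┃                      
IXME: optimize later         ░┃                      
t response = [];             ░┃                      
tion fetchData(response) {   ░┃                      
nst response = 43;           ░┃                      
nst result = 73;             ░┃                      
━━━━━━━━━━━━━━━━━━━━┓        ░┃                      
Calculator          ┃        ░┃                      
────────────────────┨        ▼┃                      
                   0┃━━━━━━━━━┛                      
───┬───┬───┬───┐    ┃                                
 7 │ 8 │ 9 │ ÷ │    ┃                                
───┼───┼───┼───┤    ┃                                
 4 │ 5 │ 6 │ × │    ┃                                
───┼───┼───┼───┤    ┃                                
 1 │ 2 │ 3 │ - │    ┃                                
───┼───┼───┼───┤    ┃                                
 0 │ . │ = │ + │    ┃                                


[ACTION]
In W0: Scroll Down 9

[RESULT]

t data = [];                 ░┃                      
IXME: optimize later         ░┃                      
t response = [];             ░┃                      
tion fetchData(response) {   ░┃                      
nst response = 43;           ░┃                      
nst result = 73;             ░┃                      
nst response = 62;           ░┃                      
nst data = 3;                ░┃                      
nst config = 41;             ░┃                      
━━━━━━━━━━━━━━━━━━━━┓        ░┃                      
Calculator          ┃        █┃                      
────────────────────┨        ▼┃                      
                   0┃━━━━━━━━━┛                      
───┬───┬───┬───┐    ┃                                
 7 │ 8 │ 9 │ ÷ │    ┃                                
───┼───┼───┼───┤    ┃                                
 4 │ 5 │ 6 │ × │    ┃                                
───┼───┼───┼───┤    ┃                                
 1 │ 2 │ 3 │ - │    ┃                                
───┼───┼───┼───┤    ┃                                
 0 │ . │ = │ + │    ┃                                


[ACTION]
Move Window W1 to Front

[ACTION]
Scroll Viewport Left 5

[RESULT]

┃const data = [];                 ░┃                 
┃// FIXME: optimize later         ░┃                 
┃const response = [];             ░┃                 
┃function fetchData(response) {   ░┃                 
┃  const response = 43;           ░┃                 
┃  const result = 73;             ░┃                 
┃  const response = 62;           ░┃                 
┃  const data = 3;                ░┃                 
┃  const config = 41;             ░┃                 
┃  ┏━━━━━━━━━━━━━━━━━━━━━┓        ░┃                 
┃} ┃ Calculator          ┃        █┃                 
┃  ┠─────────────────────┨        ▼┃                 
┗━━┃                    0┃━━━━━━━━━┛                 
   ┃┌───┬───┬───┬───┐    ┃                           
   ┃│ 7 │ 8 │ 9 │ ÷ │    ┃                           
   ┃├───┼───┼───┼───┤    ┃                           
   ┃│ 4 │ 5 │ 6 │ × │    ┃                           
   ┃├───┼───┼───┼───┤    ┃                           
   ┃│ 1 │ 2 │ 3 │ - │    ┃                           
   ┃├───┼───┼───┼───┤    ┃                           
   ┃│ 0 │ . │ = │ + │    ┃                           


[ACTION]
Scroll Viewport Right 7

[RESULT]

data = [];                 ░┃                        
ME: optimize later         ░┃                        
response = [];             ░┃                        
on fetchData(response) {   ░┃                        
t response = 43;           ░┃                        
t result = 73;             ░┃                        
t response = 62;           ░┃                        
t data = 3;                ░┃                        
t config = 41;             ░┃                        
━━━━━━━━━━━━━━━━━━┓        ░┃                        
lculator          ┃        █┃                        
──────────────────┨        ▼┃                        
                 0┃━━━━━━━━━┛                        
─┬───┬───┬───┐    ┃                                  
 │ 8 │ 9 │ ÷ │    ┃                                  
─┼───┼───┼───┤    ┃                                  
 │ 5 │ 6 │ × │    ┃                                  
─┼───┼───┼───┤    ┃                                  
 │ 2 │ 3 │ - │    ┃                                  
─┼───┼───┼───┤    ┃                                  
 │ . │ = │ + │    ┃                                  


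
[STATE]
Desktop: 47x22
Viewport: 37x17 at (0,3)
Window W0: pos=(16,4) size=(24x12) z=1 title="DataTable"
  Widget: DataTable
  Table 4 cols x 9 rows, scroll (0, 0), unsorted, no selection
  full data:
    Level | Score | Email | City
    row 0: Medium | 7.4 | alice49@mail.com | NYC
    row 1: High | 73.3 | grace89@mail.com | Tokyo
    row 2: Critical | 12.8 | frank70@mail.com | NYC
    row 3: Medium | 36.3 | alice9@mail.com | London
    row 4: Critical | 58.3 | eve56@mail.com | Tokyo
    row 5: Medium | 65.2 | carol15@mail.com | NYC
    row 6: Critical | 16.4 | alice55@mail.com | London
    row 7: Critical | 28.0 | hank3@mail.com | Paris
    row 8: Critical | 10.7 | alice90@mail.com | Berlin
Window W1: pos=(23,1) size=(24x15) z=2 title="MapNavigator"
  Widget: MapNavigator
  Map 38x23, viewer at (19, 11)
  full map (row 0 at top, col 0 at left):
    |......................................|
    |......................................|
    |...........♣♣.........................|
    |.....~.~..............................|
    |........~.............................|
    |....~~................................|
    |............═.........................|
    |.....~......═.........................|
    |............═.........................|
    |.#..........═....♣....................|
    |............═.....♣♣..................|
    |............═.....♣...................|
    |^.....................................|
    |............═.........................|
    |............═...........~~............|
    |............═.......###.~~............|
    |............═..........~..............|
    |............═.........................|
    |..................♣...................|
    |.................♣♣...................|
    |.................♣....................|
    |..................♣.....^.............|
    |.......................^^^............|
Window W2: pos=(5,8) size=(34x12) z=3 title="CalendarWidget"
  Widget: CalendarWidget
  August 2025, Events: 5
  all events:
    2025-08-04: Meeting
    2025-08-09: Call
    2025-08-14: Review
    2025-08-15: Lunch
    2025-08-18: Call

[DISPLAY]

                       ┠─────────────
                ┏━━━━━━┃....═........
                ┃ DataT┃....═........
                ┠──────┃....═........
                ┃Level ┃....═....♣...
     ┏━━━━━━━━━━━━━━━━━━━━━━━━━━━━━━━
     ┃ CalendarWidget                
     ┠───────────────────────────────
     ┃          August 2025          
     ┃Mo Tu We Th Fr Sa Su           
     ┃             1  2  3           
     ┃ 4*  5  6  7  8  9* 10         
     ┃11 12 13 14* 15* 16 17         
     ┃18* 19 20 21 22 23 24          
     ┃25 26 27 28 29 30 31           
     ┃                               
     ┗━━━━━━━━━━━━━━━━━━━━━━━━━━━━━━━


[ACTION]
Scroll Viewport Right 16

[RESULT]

             ┠──────────────────────┨
      ┏━━━━━━┃....═.................┃
      ┃ DataT┃....═.................┃
      ┠──────┃....═.................┃
      ┃Level ┃....═....♣............┃
━━━━━━━━━━━━━━━━━━━━━━━━━━━━┓.......┃
endarWidget                 ┃.......┃
────────────────────────────┨.......┃
      August 2025           ┃.......┃
u We Th Fr Sa Su            ┃.~~....┃
         1  2  3            ┃.~~....┃
 5  6  7  8  9* 10          ┃~......┃
2 13 14* 15* 16 17          ┃━━━━━━━┛
19 20 21 22 23 24           ┃        
6 27 28 29 30 31            ┃        
                            ┃        
━━━━━━━━━━━━━━━━━━━━━━━━━━━━┛        


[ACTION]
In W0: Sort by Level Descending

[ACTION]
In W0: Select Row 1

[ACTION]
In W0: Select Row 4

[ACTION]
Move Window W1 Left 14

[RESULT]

──────────────────────┨              
....═.................┃━━━━━━┓       
....═.................┃      ┃       
....═.................┃──────┨       
....═....♣............┃mail  ┃       
━━━━━━━━━━━━━━━━━━━━━━━━━━━━┓┃       
endarWidget                 ┃┃       
────────────────────────────┨┃       
      August 2025           ┃┃       
u We Th Fr Sa Su            ┃┃       
         1  2  3            ┃┃       
 5  6  7  8  9* 10          ┃┃       
2 13 14* 15* 16 17          ┃┛       
19 20 21 22 23 24           ┃        
6 27 28 29 30 31            ┃        
                            ┃        
━━━━━━━━━━━━━━━━━━━━━━━━━━━━┛        


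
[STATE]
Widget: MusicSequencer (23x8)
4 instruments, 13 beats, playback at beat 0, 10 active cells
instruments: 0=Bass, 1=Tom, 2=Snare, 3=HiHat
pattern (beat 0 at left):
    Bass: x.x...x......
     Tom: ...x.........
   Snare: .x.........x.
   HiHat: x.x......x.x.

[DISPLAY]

      ▼123456789012    
  Bass█·█···█······    
   Tom···█·········    
 Snare·█·········█·    
 HiHat█·█······█·█·    
                       
                       
                       


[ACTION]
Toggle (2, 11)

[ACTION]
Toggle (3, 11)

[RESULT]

      ▼123456789012    
  Bass█·█···█······    
   Tom···█·········    
 Snare·█···········    
 HiHat█·█······█···    
                       
                       
                       


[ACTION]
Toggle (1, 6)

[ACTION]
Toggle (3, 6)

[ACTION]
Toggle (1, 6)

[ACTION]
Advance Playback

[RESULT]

      0▼23456789012    
  Bass█·█···█······    
   Tom···█·········    
 Snare·█···········    
 HiHat█·█···█··█···    
                       
                       
                       


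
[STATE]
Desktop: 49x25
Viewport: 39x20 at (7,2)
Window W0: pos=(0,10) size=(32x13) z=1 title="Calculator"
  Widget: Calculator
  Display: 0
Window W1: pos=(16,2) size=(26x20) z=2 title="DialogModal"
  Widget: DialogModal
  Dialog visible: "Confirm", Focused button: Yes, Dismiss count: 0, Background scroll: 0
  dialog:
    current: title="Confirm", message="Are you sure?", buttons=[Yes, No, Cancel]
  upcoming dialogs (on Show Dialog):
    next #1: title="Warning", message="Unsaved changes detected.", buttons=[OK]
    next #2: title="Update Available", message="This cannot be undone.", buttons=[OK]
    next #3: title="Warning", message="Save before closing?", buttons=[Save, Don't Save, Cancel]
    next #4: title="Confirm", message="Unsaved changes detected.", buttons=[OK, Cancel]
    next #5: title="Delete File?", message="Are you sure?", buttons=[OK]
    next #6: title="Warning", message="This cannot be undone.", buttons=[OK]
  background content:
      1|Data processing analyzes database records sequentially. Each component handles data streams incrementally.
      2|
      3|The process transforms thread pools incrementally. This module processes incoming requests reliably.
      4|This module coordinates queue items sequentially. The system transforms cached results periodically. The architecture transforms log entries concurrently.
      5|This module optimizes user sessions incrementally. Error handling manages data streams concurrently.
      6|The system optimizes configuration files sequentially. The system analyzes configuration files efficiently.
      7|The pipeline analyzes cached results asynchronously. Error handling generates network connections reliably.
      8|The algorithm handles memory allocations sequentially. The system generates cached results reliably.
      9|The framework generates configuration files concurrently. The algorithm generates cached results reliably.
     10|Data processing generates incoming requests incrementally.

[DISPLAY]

         ┏━━━━━━━━━━━━━━━━━━━━━━━━┓    
         ┃ DialogModal            ┃    
         ┠────────────────────────┨    
         ┃Data processing analyzes┃    
         ┃                        ┃    
         ┃The process transforms t┃    
         ┃This module coordinates ┃    
         ┃This module optimizes us┃    
━━━━━━━━━┃Th┌──────────────────┐on┃    
lator    ┃Th│     Confirm      │ca┃    
─────────┃Th│  Are you sure?   │me┃    
         ┃Th│[Yes]  No   Cancel│s ┃    
──┬───┬──┃Da└──────────────────┘te┃    
8 │ 9 │ ÷┃                        ┃    
──┼───┼──┃                        ┃    
5 │ 6 │ ×┃                        ┃    
──┼───┼──┃                        ┃    
2 │ 3 │ -┃                        ┃    
──┼───┼──┃                        ┃    
. │ = │ +┗━━━━━━━━━━━━━━━━━━━━━━━━┛    


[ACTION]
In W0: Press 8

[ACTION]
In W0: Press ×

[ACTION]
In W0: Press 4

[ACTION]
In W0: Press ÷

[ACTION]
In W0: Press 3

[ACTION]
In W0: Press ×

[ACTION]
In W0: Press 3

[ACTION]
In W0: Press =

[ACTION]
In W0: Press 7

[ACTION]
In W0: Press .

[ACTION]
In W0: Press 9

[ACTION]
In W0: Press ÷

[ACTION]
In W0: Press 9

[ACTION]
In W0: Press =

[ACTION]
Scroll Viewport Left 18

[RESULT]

                ┏━━━━━━━━━━━━━━━━━━━━━━
                ┃ DialogModal          
                ┠──────────────────────
                ┃Data processing analyz
                ┃                      
                ┃The process transforms
                ┃This module coordinate
                ┃This module optimizes 
┏━━━━━━━━━━━━━━━┃Th┌──────────────────┐
┃ Calculator    ┃Th│     Confirm      │
┠───────────────┃Th│  Are you sure?   │
┃               ┃Th│[Yes]  No   Cancel│
┃┌───┬───┬───┬──┃Da└──────────────────┘
┃│ 7 │ 8 │ 9 │ ÷┃                      
┃├───┼───┼───┼──┃                      
┃│ 4 │ 5 │ 6 │ ×┃                      
┃├───┼───┼───┼──┃                      
┃│ 1 │ 2 │ 3 │ -┃                      
┃├───┼───┼───┼──┃                      
┃│ 0 │ . │ = │ +┗━━━━━━━━━━━━━━━━━━━━━━


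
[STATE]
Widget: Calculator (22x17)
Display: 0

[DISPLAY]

                     0
┌───┬───┬───┬───┐     
│ 7 │ 8 │ 9 │ ÷ │     
├───┼───┼───┼───┤     
│ 4 │ 5 │ 6 │ × │     
├───┼───┼───┼───┤     
│ 1 │ 2 │ 3 │ - │     
├───┼───┼───┼───┤     
│ 0 │ . │ = │ + │     
├───┼───┼───┼───┤     
│ C │ MC│ MR│ M+│     
└───┴───┴───┴───┘     
                      
                      
                      
                      
                      


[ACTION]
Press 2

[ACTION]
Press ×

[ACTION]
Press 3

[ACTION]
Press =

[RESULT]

                     6
┌───┬───┬───┬───┐     
│ 7 │ 8 │ 9 │ ÷ │     
├───┼───┼───┼───┤     
│ 4 │ 5 │ 6 │ × │     
├───┼───┼───┼───┤     
│ 1 │ 2 │ 3 │ - │     
├───┼───┼───┼───┤     
│ 0 │ . │ = │ + │     
├───┼───┼───┼───┤     
│ C │ MC│ MR│ M+│     
└───┴───┴───┴───┘     
                      
                      
                      
                      
                      


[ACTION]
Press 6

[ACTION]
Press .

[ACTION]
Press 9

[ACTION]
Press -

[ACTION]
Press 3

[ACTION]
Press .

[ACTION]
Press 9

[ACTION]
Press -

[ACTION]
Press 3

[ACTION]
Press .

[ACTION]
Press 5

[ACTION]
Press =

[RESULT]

                  -0.5
┌───┬───┬───┬───┐     
│ 7 │ 8 │ 9 │ ÷ │     
├───┼───┼───┼───┤     
│ 4 │ 5 │ 6 │ × │     
├───┼───┼───┼───┤     
│ 1 │ 2 │ 3 │ - │     
├───┼───┼───┼───┤     
│ 0 │ . │ = │ + │     
├───┼───┼───┼───┤     
│ C │ MC│ MR│ M+│     
└───┴───┴───┴───┘     
                      
                      
                      
                      
                      


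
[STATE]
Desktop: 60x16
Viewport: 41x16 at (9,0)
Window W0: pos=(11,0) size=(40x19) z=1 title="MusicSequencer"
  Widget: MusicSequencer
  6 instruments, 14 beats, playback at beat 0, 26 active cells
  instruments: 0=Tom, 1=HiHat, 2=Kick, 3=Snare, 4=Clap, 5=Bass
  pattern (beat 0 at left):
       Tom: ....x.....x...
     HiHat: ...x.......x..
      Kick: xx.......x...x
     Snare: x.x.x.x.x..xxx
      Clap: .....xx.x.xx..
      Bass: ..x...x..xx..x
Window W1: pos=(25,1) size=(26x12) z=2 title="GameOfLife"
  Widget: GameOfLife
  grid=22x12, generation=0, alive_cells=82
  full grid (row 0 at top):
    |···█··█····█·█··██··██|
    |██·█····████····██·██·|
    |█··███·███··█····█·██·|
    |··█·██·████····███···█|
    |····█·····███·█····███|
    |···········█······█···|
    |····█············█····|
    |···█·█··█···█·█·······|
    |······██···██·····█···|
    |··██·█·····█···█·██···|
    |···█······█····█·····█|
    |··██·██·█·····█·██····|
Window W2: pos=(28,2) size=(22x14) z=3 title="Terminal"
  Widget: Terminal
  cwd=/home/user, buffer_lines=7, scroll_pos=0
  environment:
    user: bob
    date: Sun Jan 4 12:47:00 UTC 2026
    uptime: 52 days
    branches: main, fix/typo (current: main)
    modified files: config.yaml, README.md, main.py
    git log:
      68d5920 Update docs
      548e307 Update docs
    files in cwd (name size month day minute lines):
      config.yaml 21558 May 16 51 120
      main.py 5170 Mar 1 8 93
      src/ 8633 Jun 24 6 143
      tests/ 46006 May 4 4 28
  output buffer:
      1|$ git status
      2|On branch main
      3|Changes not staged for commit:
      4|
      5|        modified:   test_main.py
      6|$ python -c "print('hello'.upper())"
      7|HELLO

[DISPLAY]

  ┏━━━━━━━━━━━━━━━━━━━━━━━━━━━━━━━━━━━━━━
  ┃ MusicSequenc┏━━━━━━━━━━━━━━━━━━━━━━━━
  ┠─────────────┃ G┏━━━━━━━━━━━━━━━━━━━━┓
  ┃      ▼123456┠──┃ Terminal           ┃
  ┃   Tom····█··┃Ge┠────────────────────┨
  ┃ HiHat···█···┃█·┃$ git status        ┃
  ┃  Kick██·····┃··┃On branch main      ┃
  ┃ Snare█·█·█·█┃··┃Changes not staged f┃
  ┃  Clap·····██┃··┃                    ┃
  ┃  Bass··█···█┃··┃        modified:   ┃
  ┃             ┃··┃$ python -c "print('┃
  ┃             ┃··┃HELLO               ┃
  ┃             ┗━━┃$ █                 ┃
  ┃                ┃                    ┃
  ┃                ┃                    ┃
  ┃                ┗━━━━━━━━━━━━━━━━━━━━┛


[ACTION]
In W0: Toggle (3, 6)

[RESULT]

  ┏━━━━━━━━━━━━━━━━━━━━━━━━━━━━━━━━━━━━━━
  ┃ MusicSequenc┏━━━━━━━━━━━━━━━━━━━━━━━━
  ┠─────────────┃ G┏━━━━━━━━━━━━━━━━━━━━┓
  ┃      ▼123456┠──┃ Terminal           ┃
  ┃   Tom····█··┃Ge┠────────────────────┨
  ┃ HiHat···█···┃█·┃$ git status        ┃
  ┃  Kick██·····┃··┃On branch main      ┃
  ┃ Snare█·█·█··┃··┃Changes not staged f┃
  ┃  Clap·····██┃··┃                    ┃
  ┃  Bass··█···█┃··┃        modified:   ┃
  ┃             ┃··┃$ python -c "print('┃
  ┃             ┃··┃HELLO               ┃
  ┃             ┗━━┃$ █                 ┃
  ┃                ┃                    ┃
  ┃                ┃                    ┃
  ┃                ┗━━━━━━━━━━━━━━━━━━━━┛


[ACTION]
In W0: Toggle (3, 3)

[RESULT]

  ┏━━━━━━━━━━━━━━━━━━━━━━━━━━━━━━━━━━━━━━
  ┃ MusicSequenc┏━━━━━━━━━━━━━━━━━━━━━━━━
  ┠─────────────┃ G┏━━━━━━━━━━━━━━━━━━━━┓
  ┃      ▼123456┠──┃ Terminal           ┃
  ┃   Tom····█··┃Ge┠────────────────────┨
  ┃ HiHat···█···┃█·┃$ git status        ┃
  ┃  Kick██·····┃··┃On branch main      ┃
  ┃ Snare█·███··┃··┃Changes not staged f┃
  ┃  Clap·····██┃··┃                    ┃
  ┃  Bass··█···█┃··┃        modified:   ┃
  ┃             ┃··┃$ python -c "print('┃
  ┃             ┃··┃HELLO               ┃
  ┃             ┗━━┃$ █                 ┃
  ┃                ┃                    ┃
  ┃                ┃                    ┃
  ┃                ┗━━━━━━━━━━━━━━━━━━━━┛


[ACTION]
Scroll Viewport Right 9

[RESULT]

━━━━━━━━━━━━━━━━━━━━━━━━━━━━━━━━┓        
Sequenc┏━━━━━━━━━━━━━━━━━━━━━━━━┓        
───────┃ G┏━━━━━━━━━━━━━━━━━━━━┓┃        
▼123456┠──┃ Terminal           ┃┨        
····█··┃Ge┠────────────────────┨┃        
···█···┃█·┃$ git status        ┃┃        
██·····┃··┃On branch main      ┃┃        
█·███··┃··┃Changes not staged f┃┃        
·····██┃··┃                    ┃┃        
··█···█┃··┃        modified:   ┃┃        
       ┃··┃$ python -c "print('┃┃        
       ┃··┃HELLO               ┃┃        
       ┗━━┃$ █                 ┃┛        
          ┃                    ┃┃        
          ┃                    ┃┃        
          ┗━━━━━━━━━━━━━━━━━━━━┛┃        


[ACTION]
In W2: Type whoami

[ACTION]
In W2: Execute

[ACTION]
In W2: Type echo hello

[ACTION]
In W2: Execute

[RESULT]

━━━━━━━━━━━━━━━━━━━━━━━━━━━━━━━━┓        
Sequenc┏━━━━━━━━━━━━━━━━━━━━━━━━┓        
───────┃ G┏━━━━━━━━━━━━━━━━━━━━┓┃        
▼123456┠──┃ Terminal           ┃┨        
····█··┃Ge┠────────────────────┨┃        
···█···┃█·┃Changes not staged f┃┃        
██·····┃··┃                    ┃┃        
█·███··┃··┃        modified:   ┃┃        
·····██┃··┃$ python -c "print('┃┃        
··█···█┃··┃HELLO               ┃┃        
       ┃··┃$ whoami            ┃┃        
       ┃··┃bob                 ┃┃        
       ┗━━┃$ echo hello        ┃┛        
          ┃hello               ┃┃        
          ┃$ █                 ┃┃        
          ┗━━━━━━━━━━━━━━━━━━━━┛┃        


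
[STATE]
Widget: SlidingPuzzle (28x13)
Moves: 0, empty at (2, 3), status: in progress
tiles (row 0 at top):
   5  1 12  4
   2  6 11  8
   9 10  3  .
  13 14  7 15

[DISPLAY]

┌────┬────┬────┬────┐       
│  5 │  1 │ 12 │  4 │       
├────┼────┼────┼────┤       
│  2 │  6 │ 11 │  8 │       
├────┼────┼────┼────┤       
│  9 │ 10 │  3 │    │       
├────┼────┼────┼────┤       
│ 13 │ 14 │  7 │ 15 │       
└────┴────┴────┴────┘       
Moves: 0                    
                            
                            
                            


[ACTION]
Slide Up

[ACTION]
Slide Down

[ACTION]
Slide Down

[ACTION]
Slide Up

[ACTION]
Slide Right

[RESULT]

┌────┬────┬────┬────┐       
│  5 │  1 │ 12 │  4 │       
├────┼────┼────┼────┤       
│  2 │  6 │ 11 │  8 │       
├────┼────┼────┼────┤       
│  9 │ 10 │    │  3 │       
├────┼────┼────┼────┤       
│ 13 │ 14 │  7 │ 15 │       
└────┴────┴────┴────┘       
Moves: 5                    
                            
                            
                            


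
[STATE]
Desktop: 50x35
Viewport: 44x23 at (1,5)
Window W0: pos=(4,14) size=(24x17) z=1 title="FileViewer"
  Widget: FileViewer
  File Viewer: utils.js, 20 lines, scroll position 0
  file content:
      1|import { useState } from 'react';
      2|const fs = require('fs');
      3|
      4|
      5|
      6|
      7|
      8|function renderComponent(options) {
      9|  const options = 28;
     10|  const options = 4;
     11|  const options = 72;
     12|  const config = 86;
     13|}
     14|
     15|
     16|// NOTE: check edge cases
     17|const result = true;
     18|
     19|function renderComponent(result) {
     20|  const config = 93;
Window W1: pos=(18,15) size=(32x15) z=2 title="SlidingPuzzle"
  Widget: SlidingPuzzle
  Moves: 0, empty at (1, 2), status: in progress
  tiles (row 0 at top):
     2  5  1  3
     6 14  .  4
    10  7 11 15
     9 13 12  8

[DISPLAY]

                                            
                                            
                                            
                                            
                                            
                                            
                                            
                                            
                                            
   ┏━━━━━━━━━━━━━━━━━━━━━━┓                 
   ┃ FileViewer  ┏━━━━━━━━━━━━━━━━━━━━━━━━━━
   ┠─────────────┃ SlidingPuzzle            
   ┃import { useS┠──────────────────────────
   ┃const fs = re┃┌────┬────┬────┬────┐     
   ┃             ┃│  2 │  5 │  1 │  3 │     
   ┃             ┃├────┼────┼────┼────┤     
   ┃             ┃│  6 │ 14 │    │  4 │     
   ┃             ┃├────┼────┼────┼────┤     
   ┃             ┃│ 10 │  7 │ 11 │ 15 │     
   ┃function rend┃├────┼────┼────┼────┤     
   ┃  const optio┃│  9 │ 13 │ 12 │  8 │     
   ┃  const optio┃└────┴────┴────┴────┘     
   ┃  const optio┃Moves: 0                  


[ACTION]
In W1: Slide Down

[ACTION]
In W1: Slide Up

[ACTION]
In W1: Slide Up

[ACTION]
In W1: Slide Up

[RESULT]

                                            
                                            
                                            
                                            
                                            
                                            
                                            
                                            
                                            
   ┏━━━━━━━━━━━━━━━━━━━━━━┓                 
   ┃ FileViewer  ┏━━━━━━━━━━━━━━━━━━━━━━━━━━
   ┠─────────────┃ SlidingPuzzle            
   ┃import { useS┠──────────────────────────
   ┃const fs = re┃┌────┬────┬────┬────┐     
   ┃             ┃│  2 │  5 │  1 │  3 │     
   ┃             ┃├────┼────┼────┼────┤     
   ┃             ┃│  6 │ 14 │ 11 │  4 │     
   ┃             ┃├────┼────┼────┼────┤     
   ┃             ┃│ 10 │  7 │ 12 │ 15 │     
   ┃function rend┃├────┼────┼────┼────┤     
   ┃  const optio┃│  9 │ 13 │    │  8 │     
   ┃  const optio┃└────┴────┴────┴────┘     
   ┃  const optio┃Moves: 4                  


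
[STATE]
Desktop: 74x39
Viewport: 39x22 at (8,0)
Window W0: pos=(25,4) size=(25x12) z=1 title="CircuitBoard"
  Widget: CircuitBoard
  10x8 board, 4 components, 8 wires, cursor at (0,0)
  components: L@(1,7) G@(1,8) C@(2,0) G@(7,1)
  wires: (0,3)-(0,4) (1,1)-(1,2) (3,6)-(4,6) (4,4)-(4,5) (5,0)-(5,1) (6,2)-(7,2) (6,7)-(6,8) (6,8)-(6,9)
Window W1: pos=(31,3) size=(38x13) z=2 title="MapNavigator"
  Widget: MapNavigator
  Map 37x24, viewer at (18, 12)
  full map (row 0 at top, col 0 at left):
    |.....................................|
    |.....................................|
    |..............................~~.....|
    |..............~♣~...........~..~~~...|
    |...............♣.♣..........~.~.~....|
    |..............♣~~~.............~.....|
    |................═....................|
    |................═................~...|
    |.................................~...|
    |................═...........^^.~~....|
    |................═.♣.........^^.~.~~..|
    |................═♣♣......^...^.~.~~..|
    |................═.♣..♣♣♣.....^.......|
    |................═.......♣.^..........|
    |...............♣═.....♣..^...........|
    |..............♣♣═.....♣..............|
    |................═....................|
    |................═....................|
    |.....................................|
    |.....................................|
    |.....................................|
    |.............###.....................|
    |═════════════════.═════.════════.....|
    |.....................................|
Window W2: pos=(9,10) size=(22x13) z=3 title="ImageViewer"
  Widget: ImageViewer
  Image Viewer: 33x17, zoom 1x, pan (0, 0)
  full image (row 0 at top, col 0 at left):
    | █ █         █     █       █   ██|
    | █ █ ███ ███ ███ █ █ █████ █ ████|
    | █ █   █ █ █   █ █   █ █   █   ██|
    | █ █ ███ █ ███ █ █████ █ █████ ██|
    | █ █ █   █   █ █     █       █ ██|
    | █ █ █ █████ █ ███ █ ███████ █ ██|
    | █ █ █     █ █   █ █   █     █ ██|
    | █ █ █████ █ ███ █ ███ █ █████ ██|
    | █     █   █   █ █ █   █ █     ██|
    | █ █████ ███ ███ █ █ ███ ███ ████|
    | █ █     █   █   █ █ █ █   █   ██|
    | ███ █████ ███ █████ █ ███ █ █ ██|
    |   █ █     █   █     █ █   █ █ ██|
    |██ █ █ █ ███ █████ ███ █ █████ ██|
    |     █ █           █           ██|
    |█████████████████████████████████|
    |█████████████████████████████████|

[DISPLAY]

                                       
                                       
                                       
                       ┏━━━━━━━━━━━━━━━
                 ┏━━━━━┃ MapNavigator  
                 ┃ Circ┠───────────────
                 ┠─────┃...............
                 ┃   0 ┃...............
                 ┃0  [.┃...............
                 ┃     ┃...............
 ┏━━━━━━━━━━━━━━━━━━━━┓┃...............
 ┃ ImageViewer        ┃┃...............
 ┠────────────────────┨┃...............
 ┃ █ █         █     █┃┃..............♣
 ┃ █ █ ███ ███ ███ █ █┃┃...............
 ┃ █ █   █ █ █   █ █  ┃┗━━━━━━━━━━━━━━━
 ┃ █ █ ███ █ ███ █ ███┃                
 ┃ █ █ █   █   █ █    ┃                
 ┃ █ █ █ █████ █ ███ █┃                
 ┃ █ █ █     █ █   █ █┃                
 ┃ █ █ █████ █ ███ █ █┃                
 ┃ █     █   █   █ █ █┃                


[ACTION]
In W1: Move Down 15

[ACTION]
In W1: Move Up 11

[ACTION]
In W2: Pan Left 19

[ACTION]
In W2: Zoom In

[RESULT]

                                       
                                       
                                       
                       ┏━━━━━━━━━━━━━━━
                 ┏━━━━━┃ MapNavigator  
                 ┃ Circ┠───────────────
                 ┠─────┃...............
                 ┃   0 ┃...............
                 ┃0  [.┃...............
                 ┃     ┃...............
 ┏━━━━━━━━━━━━━━━━━━━━┓┃...............
 ┃ ImageViewer        ┃┃...............
 ┠────────────────────┨┃...............
 ┃  ██  ██            ┃┃..............♣
 ┃  ██  ██            ┃┃...............
 ┃  ██  ██  ██████  ██┃┗━━━━━━━━━━━━━━━
 ┃  ██  ██  ██████  ██┃                
 ┃  ██  ██      ██  ██┃                
 ┃  ██  ██      ██  ██┃                
 ┃  ██  ██  ██████  ██┃                
 ┃  ██  ██  ██████  ██┃                
 ┃  ██  ██  ██      ██┃                
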